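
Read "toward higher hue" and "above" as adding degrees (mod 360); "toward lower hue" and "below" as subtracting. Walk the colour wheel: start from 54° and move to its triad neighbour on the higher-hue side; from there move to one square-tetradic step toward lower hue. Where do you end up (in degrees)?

84°

54 + 120 = 174°   (triadic ↑)
174 − 90 = 84°   (square ↓)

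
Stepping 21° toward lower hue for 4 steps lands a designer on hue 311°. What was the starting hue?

35°

4 steps of 21° (toward lower hue) give a net shift of −84°.
Start = end − shift: 311 + 84 = 395 → 395 − 360 = 35°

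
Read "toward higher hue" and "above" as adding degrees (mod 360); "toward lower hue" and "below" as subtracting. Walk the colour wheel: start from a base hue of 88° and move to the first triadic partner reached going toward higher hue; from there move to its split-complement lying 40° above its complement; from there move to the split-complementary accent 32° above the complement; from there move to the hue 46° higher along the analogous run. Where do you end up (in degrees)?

triadic ↑ +120°: 88 + 120 = 208°
split-comp 40° ↑ +220°: 208 + 220 = 428 → 428 − 360 = 68°
split-comp 32° ↑ +212°: 68 + 212 = 280°
analog 46° ↑ +46°: 280 + 46 = 326°

326°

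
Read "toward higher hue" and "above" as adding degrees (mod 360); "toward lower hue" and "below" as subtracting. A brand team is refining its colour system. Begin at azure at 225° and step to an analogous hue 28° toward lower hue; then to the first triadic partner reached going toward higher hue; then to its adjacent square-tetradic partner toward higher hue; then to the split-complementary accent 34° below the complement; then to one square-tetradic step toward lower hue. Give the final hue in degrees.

103°

−28° (analog 28° ↓): 225 − 28 = 197°
+120° (triadic ↑): 197 + 120 = 317°
+90° (square ↑): 317 + 90 = 407 → 407 − 360 = 47°
+146° (split-comp 34° ↓): 47 + 146 = 193°
−90° (square ↓): 193 − 90 = 103°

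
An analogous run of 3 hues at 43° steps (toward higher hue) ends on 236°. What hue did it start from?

150°

2 steps of 43° (toward higher hue) give a net shift of +86°.
Start = end − shift: 236 − 86 = 150°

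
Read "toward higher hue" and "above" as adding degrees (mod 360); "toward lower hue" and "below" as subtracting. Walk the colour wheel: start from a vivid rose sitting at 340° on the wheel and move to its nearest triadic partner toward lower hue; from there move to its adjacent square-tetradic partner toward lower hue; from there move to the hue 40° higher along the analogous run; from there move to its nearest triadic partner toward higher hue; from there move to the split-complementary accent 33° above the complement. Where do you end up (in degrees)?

143°

triadic ↓ −120°: 340 − 120 = 220°
square ↓ −90°: 220 − 90 = 130°
analog 40° ↑ +40°: 130 + 40 = 170°
triadic ↑ +120°: 170 + 120 = 290°
split-comp 33° ↑ +213°: 290 + 213 = 503 → 503 − 360 = 143°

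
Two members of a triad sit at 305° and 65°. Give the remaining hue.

185°

A triad spaces three hues 120° apart.
The full set is {65°, 185°, 305°}.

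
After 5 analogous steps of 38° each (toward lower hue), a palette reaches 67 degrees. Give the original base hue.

5 steps of 38° (toward lower hue) give a net shift of −190°.
Start = end − shift: 67 + 190 = 257°

257°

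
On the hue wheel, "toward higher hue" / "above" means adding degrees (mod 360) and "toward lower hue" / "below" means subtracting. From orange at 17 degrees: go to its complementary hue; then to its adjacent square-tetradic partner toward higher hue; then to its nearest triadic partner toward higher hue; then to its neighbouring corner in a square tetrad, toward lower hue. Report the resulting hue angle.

17 + 180 = 197°   (complement)
197 + 90 = 287°   (square ↑)
287 + 120 = 407 → 407 − 360 = 47°   (triadic ↑)
47 − 90 = -43 → -43 + 360 = 317°   (square ↓)

317°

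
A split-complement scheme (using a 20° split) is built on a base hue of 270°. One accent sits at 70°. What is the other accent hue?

110°

Split-complementary hues sit 20° either side of the complement.
Complement of the base 270°: 270 + 180 = 450 → 450 − 360 = 90°
The given accent 70° is 20° one side of 90°; the other accent sits 20° the other side: 90 + 20 = 110°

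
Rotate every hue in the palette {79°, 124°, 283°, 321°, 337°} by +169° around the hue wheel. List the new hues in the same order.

79 + 169 = 248°
124 + 169 = 293°
283 + 169 = 452 → 452 − 360 = 92°
321 + 169 = 490 → 490 − 360 = 130°
337 + 169 = 506 → 506 − 360 = 146°

248°, 293°, 92°, 130°, 146°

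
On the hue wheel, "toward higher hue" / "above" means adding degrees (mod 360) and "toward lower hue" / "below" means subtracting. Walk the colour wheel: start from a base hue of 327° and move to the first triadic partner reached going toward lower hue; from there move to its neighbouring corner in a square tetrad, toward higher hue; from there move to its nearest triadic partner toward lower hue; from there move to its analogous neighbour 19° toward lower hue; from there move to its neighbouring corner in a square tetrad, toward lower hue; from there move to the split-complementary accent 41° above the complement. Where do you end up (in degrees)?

289°

327 − 120 = 207°   (triadic ↓)
207 + 90 = 297°   (square ↑)
297 − 120 = 177°   (triadic ↓)
177 − 19 = 158°   (analog 19° ↓)
158 − 90 = 68°   (square ↓)
68 + 221 = 289°   (split-comp 41° ↑)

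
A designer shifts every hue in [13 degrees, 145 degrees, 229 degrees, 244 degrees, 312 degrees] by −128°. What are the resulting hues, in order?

13 − 128 = -115 → -115 + 360 = 245°
145 − 128 = 17°
229 − 128 = 101°
244 − 128 = 116°
312 − 128 = 184°

245°, 17°, 101°, 116°, 184°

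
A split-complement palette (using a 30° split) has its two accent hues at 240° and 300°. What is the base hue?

90°

The accents sit 30° either side of the complement, so the complement is their short-arc midpoint on the wheel.
Short-arc midpoint of 240° and 300°: 270°.
Base is 180° from the complement: 270 − 180 = 90°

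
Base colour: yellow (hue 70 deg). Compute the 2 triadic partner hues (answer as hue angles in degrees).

190° and 310°

A triad places three hues 120° apart.
70 + 120 = 190°
70 + 240 = 310°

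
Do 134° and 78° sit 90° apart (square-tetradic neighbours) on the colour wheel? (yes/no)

no

Angular distance: |134 − 78| = 56 = 56°.
90° apart (square-tetradic neighbours) requires 90°.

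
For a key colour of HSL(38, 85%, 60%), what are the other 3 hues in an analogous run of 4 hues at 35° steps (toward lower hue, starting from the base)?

Analogous hues sit every 35° along the wheel.
38 − 35 = 3°
38 − 70 = -32 → -32 + 360 = 328°
38 − 105 = -67 → -67 + 360 = 293°

3°, 328° and 293°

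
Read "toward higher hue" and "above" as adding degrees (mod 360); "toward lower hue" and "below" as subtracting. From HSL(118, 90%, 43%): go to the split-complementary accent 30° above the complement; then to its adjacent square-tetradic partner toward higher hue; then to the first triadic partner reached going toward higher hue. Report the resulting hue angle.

178°

+210° (split-comp 30° ↑): 118 + 210 = 328°
+90° (square ↑): 328 + 90 = 418 → 418 − 360 = 58°
+120° (triadic ↑): 58 + 120 = 178°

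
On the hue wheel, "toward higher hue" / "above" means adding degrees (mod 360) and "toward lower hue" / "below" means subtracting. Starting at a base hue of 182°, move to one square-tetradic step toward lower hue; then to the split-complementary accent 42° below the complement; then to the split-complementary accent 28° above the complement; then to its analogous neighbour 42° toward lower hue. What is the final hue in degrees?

36°

182 − 90 = 92°   (square ↓)
92 + 138 = 230°   (split-comp 42° ↓)
230 + 208 = 438 → 438 − 360 = 78°   (split-comp 28° ↑)
78 − 42 = 36°   (analog 42° ↓)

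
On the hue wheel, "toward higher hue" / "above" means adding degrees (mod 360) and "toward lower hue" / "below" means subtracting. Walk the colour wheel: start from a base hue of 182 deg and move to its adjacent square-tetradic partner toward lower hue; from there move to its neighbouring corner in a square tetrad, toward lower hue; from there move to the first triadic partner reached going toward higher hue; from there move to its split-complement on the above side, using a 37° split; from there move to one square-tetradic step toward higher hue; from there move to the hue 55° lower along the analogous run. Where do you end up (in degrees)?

182 − 90 = 92°   (square ↓)
92 − 90 = 2°   (square ↓)
2 + 120 = 122°   (triadic ↑)
122 + 217 = 339°   (split-comp 37° ↑)
339 + 90 = 429 → 429 − 360 = 69°   (square ↑)
69 − 55 = 14°   (analog 55° ↓)

14°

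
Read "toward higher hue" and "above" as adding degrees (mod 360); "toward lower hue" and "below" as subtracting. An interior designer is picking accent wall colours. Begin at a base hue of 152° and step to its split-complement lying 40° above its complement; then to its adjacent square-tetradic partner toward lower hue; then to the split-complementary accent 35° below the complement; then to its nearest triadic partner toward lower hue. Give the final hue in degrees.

307°

152 + 220 = 372 → 372 − 360 = 12°   (split-comp 40° ↑)
12 − 90 = -78 → -78 + 360 = 282°   (square ↓)
282 + 145 = 427 → 427 − 360 = 67°   (split-comp 35° ↓)
67 − 120 = -53 → -53 + 360 = 307°   (triadic ↓)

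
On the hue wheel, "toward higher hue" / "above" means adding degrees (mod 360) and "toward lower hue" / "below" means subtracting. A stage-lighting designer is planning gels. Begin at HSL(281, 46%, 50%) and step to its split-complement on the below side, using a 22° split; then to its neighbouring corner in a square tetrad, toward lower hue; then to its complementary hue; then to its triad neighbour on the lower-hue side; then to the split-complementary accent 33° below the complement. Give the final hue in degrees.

196°

+158° (split-comp 22° ↓): 281 + 158 = 439 → 439 − 360 = 79°
−90° (square ↓): 79 − 90 = -11 → -11 + 360 = 349°
+180° (complement): 349 + 180 = 529 → 529 − 360 = 169°
−120° (triadic ↓): 169 − 120 = 49°
+147° (split-comp 33° ↓): 49 + 147 = 196°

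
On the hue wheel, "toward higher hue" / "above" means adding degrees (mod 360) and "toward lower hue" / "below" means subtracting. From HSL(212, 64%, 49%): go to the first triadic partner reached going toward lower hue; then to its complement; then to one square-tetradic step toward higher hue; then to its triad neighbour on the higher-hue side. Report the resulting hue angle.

212 − 120 = 92°   (triadic ↓)
92 + 180 = 272°   (complement)
272 + 90 = 362 → 362 − 360 = 2°   (square ↑)
2 + 120 = 122°   (triadic ↑)

122°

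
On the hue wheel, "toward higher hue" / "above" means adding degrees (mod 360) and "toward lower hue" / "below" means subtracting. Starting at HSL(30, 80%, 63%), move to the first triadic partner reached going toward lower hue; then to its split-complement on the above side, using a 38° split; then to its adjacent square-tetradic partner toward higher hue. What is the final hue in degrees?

218°

triadic ↓ −120°: 30 − 120 = -90 → -90 + 360 = 270°
split-comp 38° ↑ +218°: 270 + 218 = 488 → 488 − 360 = 128°
square ↑ +90°: 128 + 90 = 218°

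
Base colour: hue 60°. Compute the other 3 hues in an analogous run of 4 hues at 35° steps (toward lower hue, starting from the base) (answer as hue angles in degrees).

25°, 350°, and 315°

Analogous hues sit every 35° along the wheel.
60 − 35 = 25°
60 − 70 = -10 → -10 + 360 = 350°
60 − 105 = -45 → -45 + 360 = 315°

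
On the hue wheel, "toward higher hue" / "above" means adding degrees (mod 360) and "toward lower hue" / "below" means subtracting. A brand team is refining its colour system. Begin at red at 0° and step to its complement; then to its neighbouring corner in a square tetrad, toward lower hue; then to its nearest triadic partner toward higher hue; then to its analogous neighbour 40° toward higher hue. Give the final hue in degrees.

0 + 180 = 180°   (complement)
180 − 90 = 90°   (square ↓)
90 + 120 = 210°   (triadic ↑)
210 + 40 = 250°   (analog 40° ↑)

250°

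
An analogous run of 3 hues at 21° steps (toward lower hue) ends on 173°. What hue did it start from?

2 steps of 21° (toward lower hue) give a net shift of −42°.
Start = end − shift: 173 + 42 = 215°

215°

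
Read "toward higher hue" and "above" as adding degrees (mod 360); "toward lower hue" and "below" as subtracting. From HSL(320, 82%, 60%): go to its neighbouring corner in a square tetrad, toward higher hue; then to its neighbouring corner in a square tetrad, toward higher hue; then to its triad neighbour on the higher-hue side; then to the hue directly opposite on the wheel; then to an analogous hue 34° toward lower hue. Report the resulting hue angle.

square ↑ +90°: 320 + 90 = 410 → 410 − 360 = 50°
square ↑ +90°: 50 + 90 = 140°
triadic ↑ +120°: 140 + 120 = 260°
complement +180°: 260 + 180 = 440 → 440 − 360 = 80°
analog 34° ↓ −34°: 80 − 34 = 46°

46°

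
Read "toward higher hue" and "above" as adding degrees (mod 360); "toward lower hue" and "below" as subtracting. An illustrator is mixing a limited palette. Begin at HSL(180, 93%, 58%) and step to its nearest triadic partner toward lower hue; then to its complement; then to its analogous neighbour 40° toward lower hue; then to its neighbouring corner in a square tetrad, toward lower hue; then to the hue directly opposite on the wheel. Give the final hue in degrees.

290°

triadic ↓ −120°: 180 − 120 = 60°
complement +180°: 60 + 180 = 240°
analog 40° ↓ −40°: 240 − 40 = 200°
square ↓ −90°: 200 − 90 = 110°
complement +180°: 110 + 180 = 290°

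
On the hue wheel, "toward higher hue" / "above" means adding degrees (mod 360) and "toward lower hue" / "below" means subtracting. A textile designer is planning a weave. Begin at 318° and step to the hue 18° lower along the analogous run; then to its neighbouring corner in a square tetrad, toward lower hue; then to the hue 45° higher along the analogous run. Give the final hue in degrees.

−18° (analog 18° ↓): 318 − 18 = 300°
−90° (square ↓): 300 − 90 = 210°
+45° (analog 45° ↑): 210 + 45 = 255°

255°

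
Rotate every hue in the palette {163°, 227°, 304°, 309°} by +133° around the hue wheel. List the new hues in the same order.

296°, 0°, 77°, 82°

163 + 133 = 296°
227 + 133 = 360 → 360 − 360 = 0°
304 + 133 = 437 → 437 − 360 = 77°
309 + 133 = 442 → 442 − 360 = 82°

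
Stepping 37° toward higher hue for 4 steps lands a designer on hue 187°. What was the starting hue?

4 steps of 37° (toward higher hue) give a net shift of +148°.
Start = end − shift: 187 − 148 = 39°

39°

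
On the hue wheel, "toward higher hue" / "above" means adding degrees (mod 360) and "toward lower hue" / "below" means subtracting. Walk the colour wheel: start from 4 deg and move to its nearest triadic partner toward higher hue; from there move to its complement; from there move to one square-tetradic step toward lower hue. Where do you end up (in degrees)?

214°

+120° (triadic ↑): 4 + 120 = 124°
+180° (complement): 124 + 180 = 304°
−90° (square ↓): 304 − 90 = 214°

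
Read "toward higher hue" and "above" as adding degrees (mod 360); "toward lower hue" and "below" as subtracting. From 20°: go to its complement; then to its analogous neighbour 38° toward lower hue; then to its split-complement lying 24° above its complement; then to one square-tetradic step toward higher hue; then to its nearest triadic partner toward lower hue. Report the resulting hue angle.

+180° (complement): 20 + 180 = 200°
−38° (analog 38° ↓): 200 − 38 = 162°
+204° (split-comp 24° ↑): 162 + 204 = 366 → 366 − 360 = 6°
+90° (square ↑): 6 + 90 = 96°
−120° (triadic ↓): 96 − 120 = -24 → -24 + 360 = 336°

336°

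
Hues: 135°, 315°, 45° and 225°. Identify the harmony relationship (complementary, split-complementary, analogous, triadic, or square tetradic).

square tetradic

Sort the hues: 45°, 135°, 225°, 315°.
Successive gaps around the wheel: 90°, 90°, 90°, 90°.
Four hues every 90° form a square tetradic scheme.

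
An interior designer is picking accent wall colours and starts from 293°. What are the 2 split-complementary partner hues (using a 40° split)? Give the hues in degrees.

Complement of 293°: 293 + 180 = 473 → 473 − 360 = 113°
113 − 40 = 73°
113 + 40 = 153°

73° and 153°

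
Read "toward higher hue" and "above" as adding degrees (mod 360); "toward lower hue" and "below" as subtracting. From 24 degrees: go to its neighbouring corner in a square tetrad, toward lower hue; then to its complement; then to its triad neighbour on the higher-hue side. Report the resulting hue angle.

24 − 90 = -66 → -66 + 360 = 294°   (square ↓)
294 + 180 = 474 → 474 − 360 = 114°   (complement)
114 + 120 = 234°   (triadic ↑)

234°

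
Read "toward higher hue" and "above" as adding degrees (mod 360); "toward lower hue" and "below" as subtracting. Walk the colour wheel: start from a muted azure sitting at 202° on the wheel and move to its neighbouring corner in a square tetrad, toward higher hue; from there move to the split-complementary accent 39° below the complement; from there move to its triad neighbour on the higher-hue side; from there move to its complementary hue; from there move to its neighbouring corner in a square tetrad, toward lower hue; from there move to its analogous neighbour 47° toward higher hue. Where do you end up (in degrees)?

330°

+90° (square ↑): 202 + 90 = 292°
+141° (split-comp 39° ↓): 292 + 141 = 433 → 433 − 360 = 73°
+120° (triadic ↑): 73 + 120 = 193°
+180° (complement): 193 + 180 = 373 → 373 − 360 = 13°
−90° (square ↓): 13 − 90 = -77 → -77 + 360 = 283°
+47° (analog 47° ↑): 283 + 47 = 330°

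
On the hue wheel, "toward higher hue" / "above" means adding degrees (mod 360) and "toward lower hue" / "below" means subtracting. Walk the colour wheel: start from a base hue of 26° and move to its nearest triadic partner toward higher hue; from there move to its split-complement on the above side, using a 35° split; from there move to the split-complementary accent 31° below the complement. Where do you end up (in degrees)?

150°

26 + 120 = 146°   (triadic ↑)
146 + 215 = 361 → 361 − 360 = 1°   (split-comp 35° ↑)
1 + 149 = 150°   (split-comp 31° ↓)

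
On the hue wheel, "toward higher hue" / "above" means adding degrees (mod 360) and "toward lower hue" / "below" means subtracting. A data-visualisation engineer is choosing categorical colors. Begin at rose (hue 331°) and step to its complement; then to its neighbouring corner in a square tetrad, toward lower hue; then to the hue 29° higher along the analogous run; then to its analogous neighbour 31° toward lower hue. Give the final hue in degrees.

331 + 180 = 511 → 511 − 360 = 151°   (complement)
151 − 90 = 61°   (square ↓)
61 + 29 = 90°   (analog 29° ↑)
90 − 31 = 59°   (analog 31° ↓)

59°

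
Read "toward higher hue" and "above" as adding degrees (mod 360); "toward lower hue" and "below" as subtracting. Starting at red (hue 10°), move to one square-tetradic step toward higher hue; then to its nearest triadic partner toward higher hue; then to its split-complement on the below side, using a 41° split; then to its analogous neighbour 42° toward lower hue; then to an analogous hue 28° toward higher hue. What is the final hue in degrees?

345°

square ↑ +90°: 10 + 90 = 100°
triadic ↑ +120°: 100 + 120 = 220°
split-comp 41° ↓ +139°: 220 + 139 = 359°
analog 42° ↓ −42°: 359 − 42 = 317°
analog 28° ↑ +28°: 317 + 28 = 345°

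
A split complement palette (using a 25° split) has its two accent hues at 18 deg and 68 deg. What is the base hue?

The accents sit 25° either side of the complement, so the complement is their short-arc midpoint on the wheel.
Short-arc midpoint of 18° and 68°: 43°.
Base is 180° from the complement: 43 − 180 = -137 → -137 + 360 = 223°

223°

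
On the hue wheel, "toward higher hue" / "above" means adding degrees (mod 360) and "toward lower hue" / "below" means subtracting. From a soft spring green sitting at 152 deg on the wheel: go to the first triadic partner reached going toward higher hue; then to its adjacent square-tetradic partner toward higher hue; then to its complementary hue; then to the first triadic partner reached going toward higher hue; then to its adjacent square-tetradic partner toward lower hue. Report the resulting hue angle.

triadic ↑ +120°: 152 + 120 = 272°
square ↑ +90°: 272 + 90 = 362 → 362 − 360 = 2°
complement +180°: 2 + 180 = 182°
triadic ↑ +120°: 182 + 120 = 302°
square ↓ −90°: 302 − 90 = 212°

212°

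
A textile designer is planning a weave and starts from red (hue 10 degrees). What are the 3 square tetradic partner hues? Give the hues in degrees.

100°, 190° and 280°

A square tetradic scheme places four hues every 90°.
10 + 90 = 100°
10 + 180 = 190°
10 + 270 = 280°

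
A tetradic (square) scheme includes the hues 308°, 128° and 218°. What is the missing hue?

38°

A square tetradic scheme places four hues every 90°.
The full set through 128° is {38°, 128°, 218°, 308°}.
Given {128°, 218°, 308°}, the missing hue is 38°.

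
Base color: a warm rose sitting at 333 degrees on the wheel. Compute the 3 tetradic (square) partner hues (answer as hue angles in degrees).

A square tetradic scheme places four hues every 90°.
333 + 90 = 423 → 423 − 360 = 63°
333 + 180 = 513 → 513 − 360 = 153°
333 + 270 = 603 → 603 − 360 = 243°

63°, 153°, and 243°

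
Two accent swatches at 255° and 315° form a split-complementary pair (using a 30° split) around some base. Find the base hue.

The accents sit 30° either side of the complement, so the complement is their short-arc midpoint on the wheel.
Short-arc midpoint of 255° and 315°: 285°.
Base is 180° from the complement: 285 − 180 = 105°

105°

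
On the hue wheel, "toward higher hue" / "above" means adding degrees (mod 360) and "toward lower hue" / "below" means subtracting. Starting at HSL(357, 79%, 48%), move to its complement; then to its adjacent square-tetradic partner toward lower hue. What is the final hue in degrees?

complement +180°: 357 + 180 = 537 → 537 − 360 = 177°
square ↓ −90°: 177 − 90 = 87°

87°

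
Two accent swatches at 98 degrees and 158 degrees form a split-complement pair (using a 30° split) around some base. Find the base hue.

The accents sit 30° either side of the complement, so the complement is their short-arc midpoint on the wheel.
Short-arc midpoint of 98° and 158°: 128°.
Base is 180° from the complement: 128 − 180 = -52 → -52 + 360 = 308°

308°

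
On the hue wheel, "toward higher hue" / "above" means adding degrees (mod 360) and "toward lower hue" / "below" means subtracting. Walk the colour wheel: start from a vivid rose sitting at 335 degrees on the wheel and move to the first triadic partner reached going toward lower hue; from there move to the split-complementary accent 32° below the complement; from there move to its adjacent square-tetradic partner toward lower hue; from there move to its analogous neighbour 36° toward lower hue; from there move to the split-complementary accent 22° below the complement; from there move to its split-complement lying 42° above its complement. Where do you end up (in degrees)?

257°

335 − 120 = 215°   (triadic ↓)
215 + 148 = 363 → 363 − 360 = 3°   (split-comp 32° ↓)
3 − 90 = -87 → -87 + 360 = 273°   (square ↓)
273 − 36 = 237°   (analog 36° ↓)
237 + 158 = 395 → 395 − 360 = 35°   (split-comp 22° ↓)
35 + 222 = 257°   (split-comp 42° ↑)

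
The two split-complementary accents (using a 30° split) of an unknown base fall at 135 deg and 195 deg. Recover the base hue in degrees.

345°

The accents sit 30° either side of the complement, so the complement is their short-arc midpoint on the wheel.
Short-arc midpoint of 135° and 195°: 165°.
Base is 180° from the complement: 165 − 180 = -15 → -15 + 360 = 345°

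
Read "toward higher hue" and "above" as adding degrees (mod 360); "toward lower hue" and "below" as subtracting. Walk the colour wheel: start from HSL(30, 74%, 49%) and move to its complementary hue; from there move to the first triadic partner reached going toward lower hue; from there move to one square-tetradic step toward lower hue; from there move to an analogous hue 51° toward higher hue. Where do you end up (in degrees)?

51°

30 + 180 = 210°   (complement)
210 − 120 = 90°   (triadic ↓)
90 − 90 = 0°   (square ↓)
0 + 51 = 51°   (analog 51° ↑)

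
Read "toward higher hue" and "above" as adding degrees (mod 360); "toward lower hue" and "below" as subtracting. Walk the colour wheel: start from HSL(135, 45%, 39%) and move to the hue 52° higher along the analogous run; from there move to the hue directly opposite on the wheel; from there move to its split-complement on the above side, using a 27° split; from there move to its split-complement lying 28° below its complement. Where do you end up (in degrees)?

analog 52° ↑ +52°: 135 + 52 = 187°
complement +180°: 187 + 180 = 367 → 367 − 360 = 7°
split-comp 27° ↑ +207°: 7 + 207 = 214°
split-comp 28° ↓ +152°: 214 + 152 = 366 → 366 − 360 = 6°

6°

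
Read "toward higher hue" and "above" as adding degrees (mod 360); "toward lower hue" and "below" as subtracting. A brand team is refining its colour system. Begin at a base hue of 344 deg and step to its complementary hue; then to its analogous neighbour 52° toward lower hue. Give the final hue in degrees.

112°

complement +180°: 344 + 180 = 524 → 524 − 360 = 164°
analog 52° ↓ −52°: 164 − 52 = 112°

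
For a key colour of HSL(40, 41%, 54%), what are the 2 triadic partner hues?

160° and 280°

40 + 120 = 160°
40 + 240 = 280°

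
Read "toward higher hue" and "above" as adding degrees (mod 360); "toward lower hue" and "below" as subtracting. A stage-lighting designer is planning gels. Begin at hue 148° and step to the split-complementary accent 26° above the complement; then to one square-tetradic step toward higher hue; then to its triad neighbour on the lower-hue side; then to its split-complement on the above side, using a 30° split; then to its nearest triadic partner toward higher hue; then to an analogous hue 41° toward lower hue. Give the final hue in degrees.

253°

split-comp 26° ↑ +206°: 148 + 206 = 354°
square ↑ +90°: 354 + 90 = 444 → 444 − 360 = 84°
triadic ↓ −120°: 84 − 120 = -36 → -36 + 360 = 324°
split-comp 30° ↑ +210°: 324 + 210 = 534 → 534 − 360 = 174°
triadic ↑ +120°: 174 + 120 = 294°
analog 41° ↓ −41°: 294 − 41 = 253°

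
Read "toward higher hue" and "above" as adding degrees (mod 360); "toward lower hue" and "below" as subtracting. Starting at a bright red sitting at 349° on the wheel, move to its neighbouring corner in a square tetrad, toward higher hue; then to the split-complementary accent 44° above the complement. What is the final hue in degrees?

+90° (square ↑): 349 + 90 = 439 → 439 − 360 = 79°
+224° (split-comp 44° ↑): 79 + 224 = 303°

303°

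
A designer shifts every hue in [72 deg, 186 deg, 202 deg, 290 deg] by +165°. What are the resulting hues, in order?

72 + 165 = 237°
186 + 165 = 351°
202 + 165 = 367 → 367 − 360 = 7°
290 + 165 = 455 → 455 − 360 = 95°

237°, 351°, 7°, 95°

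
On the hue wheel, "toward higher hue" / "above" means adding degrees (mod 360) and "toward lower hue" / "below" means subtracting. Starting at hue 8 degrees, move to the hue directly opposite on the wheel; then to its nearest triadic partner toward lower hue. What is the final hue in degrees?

68°

+180° (complement): 8 + 180 = 188°
−120° (triadic ↓): 188 − 120 = 68°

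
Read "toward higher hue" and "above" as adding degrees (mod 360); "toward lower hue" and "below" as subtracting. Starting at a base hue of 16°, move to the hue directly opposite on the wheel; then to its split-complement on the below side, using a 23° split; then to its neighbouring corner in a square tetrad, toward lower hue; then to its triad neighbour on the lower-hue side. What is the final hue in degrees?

16 + 180 = 196°   (complement)
196 + 157 = 353°   (split-comp 23° ↓)
353 − 90 = 263°   (square ↓)
263 − 120 = 143°   (triadic ↓)

143°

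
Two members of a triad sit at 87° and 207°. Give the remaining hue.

327°

A triad spaces three hues 120° apart.
The full set is {87°, 207°, 327°}.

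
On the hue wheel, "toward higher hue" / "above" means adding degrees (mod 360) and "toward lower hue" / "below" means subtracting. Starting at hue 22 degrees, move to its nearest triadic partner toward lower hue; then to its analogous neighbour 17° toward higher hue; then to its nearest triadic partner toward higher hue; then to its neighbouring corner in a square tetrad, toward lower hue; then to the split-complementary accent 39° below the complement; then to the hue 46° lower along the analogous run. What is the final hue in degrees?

44°

−120° (triadic ↓): 22 − 120 = -98 → -98 + 360 = 262°
+17° (analog 17° ↑): 262 + 17 = 279°
+120° (triadic ↑): 279 + 120 = 399 → 399 − 360 = 39°
−90° (square ↓): 39 − 90 = -51 → -51 + 360 = 309°
+141° (split-comp 39° ↓): 309 + 141 = 450 → 450 − 360 = 90°
−46° (analog 46° ↓): 90 − 46 = 44°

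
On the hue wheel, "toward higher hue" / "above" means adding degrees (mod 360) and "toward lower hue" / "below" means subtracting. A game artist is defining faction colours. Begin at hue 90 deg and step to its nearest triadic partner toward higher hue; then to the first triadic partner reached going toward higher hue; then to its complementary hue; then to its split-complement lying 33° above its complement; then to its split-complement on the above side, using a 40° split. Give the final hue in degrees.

triadic ↑ +120°: 90 + 120 = 210°
triadic ↑ +120°: 210 + 120 = 330°
complement +180°: 330 + 180 = 510 → 510 − 360 = 150°
split-comp 33° ↑ +213°: 150 + 213 = 363 → 363 − 360 = 3°
split-comp 40° ↑ +220°: 3 + 220 = 223°

223°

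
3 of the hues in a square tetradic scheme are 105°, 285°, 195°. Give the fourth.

A square tetradic scheme places four hues every 90°.
The full set through 105° is {15°, 105°, 195°, 285°}.
Given {105°, 195°, 285°}, the missing hue is 15°.

15°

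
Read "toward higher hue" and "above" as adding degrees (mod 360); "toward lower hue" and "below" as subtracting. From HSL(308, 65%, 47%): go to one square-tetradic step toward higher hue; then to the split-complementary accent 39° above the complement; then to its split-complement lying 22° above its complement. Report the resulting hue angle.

308 + 90 = 398 → 398 − 360 = 38°   (square ↑)
38 + 219 = 257°   (split-comp 39° ↑)
257 + 202 = 459 → 459 − 360 = 99°   (split-comp 22° ↑)

99°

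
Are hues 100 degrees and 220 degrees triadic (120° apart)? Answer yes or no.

Angular distance: |100 − 220| = 120 = 120°.
Triadic (120° apart) requires 120°.

yes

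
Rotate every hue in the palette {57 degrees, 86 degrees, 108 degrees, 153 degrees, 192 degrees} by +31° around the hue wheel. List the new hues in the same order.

88°, 117°, 139°, 184°, 223°

57 + 31 = 88°
86 + 31 = 117°
108 + 31 = 139°
153 + 31 = 184°
192 + 31 = 223°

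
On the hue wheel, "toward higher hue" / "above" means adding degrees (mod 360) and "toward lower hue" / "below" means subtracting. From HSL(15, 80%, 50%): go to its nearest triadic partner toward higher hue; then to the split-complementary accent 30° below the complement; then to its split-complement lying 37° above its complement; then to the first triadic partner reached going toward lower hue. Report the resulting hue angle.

22°

15 + 120 = 135°   (triadic ↑)
135 + 150 = 285°   (split-comp 30° ↓)
285 + 217 = 502 → 502 − 360 = 142°   (split-comp 37° ↑)
142 − 120 = 22°   (triadic ↓)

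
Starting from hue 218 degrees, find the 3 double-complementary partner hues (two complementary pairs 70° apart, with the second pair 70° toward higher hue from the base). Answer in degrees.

A rectangular tetradic uses two complementary pairs 70° apart: offsets 0°, 70°, 180°, 250°.
218 + 70 = 288°
218 + 180 = 398 → 398 − 360 = 38°
218 + 250 = 468 → 468 − 360 = 108°

288°, 38°, 108°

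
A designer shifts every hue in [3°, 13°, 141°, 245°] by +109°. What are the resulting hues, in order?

112°, 122°, 250°, 354°

3 + 109 = 112°
13 + 109 = 122°
141 + 109 = 250°
245 + 109 = 354°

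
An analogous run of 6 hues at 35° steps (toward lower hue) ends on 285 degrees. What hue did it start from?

100°

5 steps of 35° (toward lower hue) give a net shift of −175°.
Start = end − shift: 285 + 175 = 460 → 460 − 360 = 100°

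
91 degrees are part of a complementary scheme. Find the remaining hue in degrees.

271°

The complement sits 180° across the wheel.
The full set through 91° is {91°, 271°}.
Given {91°}, the missing hue is 271°.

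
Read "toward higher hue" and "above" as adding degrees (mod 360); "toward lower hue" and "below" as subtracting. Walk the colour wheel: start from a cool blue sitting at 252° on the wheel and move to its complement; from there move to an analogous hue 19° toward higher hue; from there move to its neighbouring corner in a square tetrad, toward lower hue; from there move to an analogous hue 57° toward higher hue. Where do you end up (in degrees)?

58°

252 + 180 = 432 → 432 − 360 = 72°   (complement)
72 + 19 = 91°   (analog 19° ↑)
91 − 90 = 1°   (square ↓)
1 + 57 = 58°   (analog 57° ↑)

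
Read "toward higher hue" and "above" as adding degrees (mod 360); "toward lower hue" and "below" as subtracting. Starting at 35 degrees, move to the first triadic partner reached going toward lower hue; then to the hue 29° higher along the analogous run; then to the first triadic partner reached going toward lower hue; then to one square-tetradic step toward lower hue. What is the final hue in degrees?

triadic ↓ −120°: 35 − 120 = -85 → -85 + 360 = 275°
analog 29° ↑ +29°: 275 + 29 = 304°
triadic ↓ −120°: 304 − 120 = 184°
square ↓ −90°: 184 − 90 = 94°

94°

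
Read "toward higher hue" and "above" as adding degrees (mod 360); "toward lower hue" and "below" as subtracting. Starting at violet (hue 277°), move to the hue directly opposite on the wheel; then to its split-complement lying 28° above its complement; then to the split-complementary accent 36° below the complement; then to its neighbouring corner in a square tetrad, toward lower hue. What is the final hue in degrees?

359°

277 + 180 = 457 → 457 − 360 = 97°   (complement)
97 + 208 = 305°   (split-comp 28° ↑)
305 + 144 = 449 → 449 − 360 = 89°   (split-comp 36° ↓)
89 − 90 = -1 → -1 + 360 = 359°   (square ↓)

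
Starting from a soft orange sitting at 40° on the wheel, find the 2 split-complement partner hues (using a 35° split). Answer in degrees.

Split-complementary hues sit 35° either side of the complement.
Complement of 40°: 40 + 180 = 220°
220 − 35 = 185°
220 + 35 = 255°

185° and 255°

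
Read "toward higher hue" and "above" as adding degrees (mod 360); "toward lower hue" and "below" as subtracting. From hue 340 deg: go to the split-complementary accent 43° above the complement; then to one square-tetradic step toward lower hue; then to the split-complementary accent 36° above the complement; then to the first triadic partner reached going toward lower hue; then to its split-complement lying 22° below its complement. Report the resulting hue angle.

+223° (split-comp 43° ↑): 340 + 223 = 563 → 563 − 360 = 203°
−90° (square ↓): 203 − 90 = 113°
+216° (split-comp 36° ↑): 113 + 216 = 329°
−120° (triadic ↓): 329 − 120 = 209°
+158° (split-comp 22° ↓): 209 + 158 = 367 → 367 − 360 = 7°

7°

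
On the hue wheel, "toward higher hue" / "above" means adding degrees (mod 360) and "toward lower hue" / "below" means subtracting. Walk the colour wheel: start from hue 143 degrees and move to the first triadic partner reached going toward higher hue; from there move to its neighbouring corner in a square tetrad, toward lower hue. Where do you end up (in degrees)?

173°

143 + 120 = 263°   (triadic ↑)
263 − 90 = 173°   (square ↓)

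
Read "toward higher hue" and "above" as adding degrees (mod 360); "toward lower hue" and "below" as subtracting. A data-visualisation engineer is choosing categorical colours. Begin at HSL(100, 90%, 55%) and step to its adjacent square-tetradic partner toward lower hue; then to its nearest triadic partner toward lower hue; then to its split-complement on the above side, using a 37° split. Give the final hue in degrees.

107°

−90° (square ↓): 100 − 90 = 10°
−120° (triadic ↓): 10 − 120 = -110 → -110 + 360 = 250°
+217° (split-comp 37° ↑): 250 + 217 = 467 → 467 − 360 = 107°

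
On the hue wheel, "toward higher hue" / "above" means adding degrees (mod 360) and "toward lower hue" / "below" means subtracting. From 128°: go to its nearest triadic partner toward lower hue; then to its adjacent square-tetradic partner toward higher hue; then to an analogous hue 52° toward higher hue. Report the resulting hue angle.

150°

128 − 120 = 8°   (triadic ↓)
8 + 90 = 98°   (square ↑)
98 + 52 = 150°   (analog 52° ↑)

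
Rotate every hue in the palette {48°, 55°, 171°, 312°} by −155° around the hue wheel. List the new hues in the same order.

48 − 155 = -107 → -107 + 360 = 253°
55 − 155 = -100 → -100 + 360 = 260°
171 − 155 = 16°
312 − 155 = 157°

253°, 260°, 16°, 157°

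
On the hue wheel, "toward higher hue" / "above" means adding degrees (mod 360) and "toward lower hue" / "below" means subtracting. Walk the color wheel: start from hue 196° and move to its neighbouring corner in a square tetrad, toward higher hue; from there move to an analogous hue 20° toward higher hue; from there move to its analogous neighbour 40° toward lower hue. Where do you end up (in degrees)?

266°

196 + 90 = 286°   (square ↑)
286 + 20 = 306°   (analog 20° ↑)
306 − 40 = 266°   (analog 40° ↓)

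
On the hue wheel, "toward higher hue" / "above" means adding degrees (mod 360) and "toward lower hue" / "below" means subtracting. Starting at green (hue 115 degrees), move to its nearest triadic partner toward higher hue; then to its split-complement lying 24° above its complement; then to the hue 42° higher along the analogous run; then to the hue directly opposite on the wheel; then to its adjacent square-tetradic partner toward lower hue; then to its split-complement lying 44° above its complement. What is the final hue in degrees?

75°

+120° (triadic ↑): 115 + 120 = 235°
+204° (split-comp 24° ↑): 235 + 204 = 439 → 439 − 360 = 79°
+42° (analog 42° ↑): 79 + 42 = 121°
+180° (complement): 121 + 180 = 301°
−90° (square ↓): 301 − 90 = 211°
+224° (split-comp 44° ↑): 211 + 224 = 435 → 435 − 360 = 75°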